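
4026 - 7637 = -3611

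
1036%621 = 415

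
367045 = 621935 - 254890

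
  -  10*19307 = - 193070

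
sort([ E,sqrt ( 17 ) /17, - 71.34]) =[-71.34,  sqrt(17)/17, E ] 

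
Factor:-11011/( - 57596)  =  13/68 =2^ ( - 2)*13^1*17^( - 1) 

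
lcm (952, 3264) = 22848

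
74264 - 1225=73039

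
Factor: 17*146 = 2^1*17^1*73^1=2482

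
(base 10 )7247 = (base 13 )33B6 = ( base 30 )81H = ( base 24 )cdn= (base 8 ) 16117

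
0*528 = 0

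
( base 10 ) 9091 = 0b10001110000011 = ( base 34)7TD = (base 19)1639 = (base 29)ane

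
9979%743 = 320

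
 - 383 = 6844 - 7227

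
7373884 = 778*9478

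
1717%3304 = 1717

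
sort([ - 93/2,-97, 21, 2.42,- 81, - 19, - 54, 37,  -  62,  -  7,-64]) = [ -97,- 81,-64, - 62,-54, - 93/2, - 19,-7, 2.42, 21,37 ] 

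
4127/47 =87 + 38/47 = 87.81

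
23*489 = 11247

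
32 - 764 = -732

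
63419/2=63419/2 = 31709.50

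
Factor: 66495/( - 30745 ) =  - 93/43 = -3^1*31^1*43^( - 1)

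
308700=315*980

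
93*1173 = 109089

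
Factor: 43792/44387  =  2^4*23^1*373^(- 1 ) = 368/373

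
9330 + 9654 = 18984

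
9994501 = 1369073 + 8625428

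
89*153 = 13617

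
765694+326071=1091765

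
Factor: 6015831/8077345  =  3^1*5^( - 1 )* 281^(  -  1)*5749^( - 1)*2005277^1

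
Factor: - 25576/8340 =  - 46/15 = - 2^1*3^( - 1)  *5^ ( - 1)*23^1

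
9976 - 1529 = 8447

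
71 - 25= 46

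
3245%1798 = 1447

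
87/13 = 87/13=6.69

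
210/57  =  3 + 13/19 = 3.68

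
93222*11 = 1025442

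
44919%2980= 219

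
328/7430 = 164/3715 = 0.04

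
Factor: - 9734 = -2^1*31^1* 157^1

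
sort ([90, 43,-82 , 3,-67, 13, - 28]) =[ - 82, - 67, - 28,3, 13, 43, 90 ]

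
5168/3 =1722  +  2/3 = 1722.67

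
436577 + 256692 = 693269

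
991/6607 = 991/6607= 0.15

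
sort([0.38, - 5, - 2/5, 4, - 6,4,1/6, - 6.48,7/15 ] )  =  [-6.48, - 6 , - 5, - 2/5, 1/6,0.38,7/15,4,4] 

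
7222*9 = 64998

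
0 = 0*36859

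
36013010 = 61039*590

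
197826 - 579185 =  - 381359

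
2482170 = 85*29202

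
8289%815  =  139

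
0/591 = 0 = 0.00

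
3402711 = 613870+2788841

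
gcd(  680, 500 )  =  20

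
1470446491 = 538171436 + 932275055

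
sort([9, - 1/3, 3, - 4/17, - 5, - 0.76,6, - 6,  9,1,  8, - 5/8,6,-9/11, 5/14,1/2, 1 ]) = [-6, - 5, - 9/11, - 0.76, - 5/8, - 1/3, - 4/17,5/14, 1/2,1,1,3, 6,6, 8, 9, 9] 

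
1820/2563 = 1820/2563 =0.71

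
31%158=31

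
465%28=17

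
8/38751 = 8/38751 = 0.00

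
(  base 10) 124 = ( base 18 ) 6G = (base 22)5e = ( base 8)174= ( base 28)4c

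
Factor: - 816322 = - 2^1*13^1*31397^1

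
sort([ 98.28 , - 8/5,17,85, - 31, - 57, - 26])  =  [ - 57, - 31, - 26, - 8/5, 17, 85, 98.28] 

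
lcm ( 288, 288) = 288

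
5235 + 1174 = 6409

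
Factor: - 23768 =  - 2^3*2971^1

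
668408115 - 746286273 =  - 77878158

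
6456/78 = 1076/13 = 82.77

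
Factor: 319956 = 2^2*3^1*7^1*13^1*293^1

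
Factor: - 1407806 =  - 2^1*703903^1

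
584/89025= 584/89025=0.01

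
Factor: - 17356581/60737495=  - 3^2*5^( - 1) *7^( - 1)*11^1*13^( - 1 )*131^(  -  1 )*199^1*  881^1 * 1019^( - 1 ) 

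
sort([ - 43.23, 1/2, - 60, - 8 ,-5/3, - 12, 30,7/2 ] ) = [ - 60, - 43.23,- 12,-8, - 5/3, 1/2,7/2,30] 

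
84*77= 6468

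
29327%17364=11963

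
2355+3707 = 6062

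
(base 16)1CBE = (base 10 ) 7358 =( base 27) a2e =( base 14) 2978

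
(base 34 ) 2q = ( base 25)3j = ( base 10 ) 94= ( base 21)4A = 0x5e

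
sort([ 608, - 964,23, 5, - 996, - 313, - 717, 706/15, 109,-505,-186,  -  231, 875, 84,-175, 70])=[-996, - 964, - 717,-505, - 313,-231,-186, - 175, 5, 23, 706/15,70,84 , 109, 608,875 ] 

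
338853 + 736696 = 1075549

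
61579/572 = 61579/572 = 107.66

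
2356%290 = 36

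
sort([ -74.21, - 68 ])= [ - 74.21, - 68] 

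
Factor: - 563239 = - 31^1*18169^1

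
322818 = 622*519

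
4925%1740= 1445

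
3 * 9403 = 28209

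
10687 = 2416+8271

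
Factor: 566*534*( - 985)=  -  297710340= - 2^2*3^1*5^1*89^1*197^1  *283^1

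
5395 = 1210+4185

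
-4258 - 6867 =-11125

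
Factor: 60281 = 13^1*4637^1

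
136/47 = 2+42/47 = 2.89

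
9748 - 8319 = 1429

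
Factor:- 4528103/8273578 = -2^( -1) * 17^1 * 103^( - 1)*40163^(-1)*266359^1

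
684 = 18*38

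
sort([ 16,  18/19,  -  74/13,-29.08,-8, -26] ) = [ - 29.08, - 26, - 8, - 74/13,  18/19,16 ] 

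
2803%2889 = 2803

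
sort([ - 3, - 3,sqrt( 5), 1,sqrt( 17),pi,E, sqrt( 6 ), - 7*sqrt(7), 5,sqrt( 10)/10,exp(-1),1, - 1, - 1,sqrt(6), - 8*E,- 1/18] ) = [ - 8*E, - 7*sqrt( 7 ), - 3, - 3 ,-1, - 1, - 1/18, sqrt( 10)/10,exp ( - 1),1,1,sqrt ( 5),sqrt(6),sqrt( 6), E,pi , sqrt( 17),5] 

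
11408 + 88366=99774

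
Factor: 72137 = 13^1 * 31^1*179^1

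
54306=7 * 7758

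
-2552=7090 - 9642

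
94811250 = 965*98250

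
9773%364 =309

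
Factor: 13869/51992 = 2^( - 3 )*3^2*23^1*97^(- 1) =207/776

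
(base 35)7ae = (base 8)21353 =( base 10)8939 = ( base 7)35030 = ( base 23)GKF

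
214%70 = 4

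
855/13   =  855/13 = 65.77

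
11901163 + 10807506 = 22708669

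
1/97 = 1/97 =0.01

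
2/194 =1/97 = 0.01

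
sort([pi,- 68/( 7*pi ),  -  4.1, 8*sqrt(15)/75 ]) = [ - 4.1, - 68/(7*pi), 8 * sqrt(15 ) /75,pi ]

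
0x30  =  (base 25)1N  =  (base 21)26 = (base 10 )48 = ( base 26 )1M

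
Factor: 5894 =2^1  *7^1*421^1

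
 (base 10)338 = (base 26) d0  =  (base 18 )10e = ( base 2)101010010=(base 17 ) 12f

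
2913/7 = 416 +1/7 = 416.14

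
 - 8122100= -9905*820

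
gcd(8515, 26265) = 5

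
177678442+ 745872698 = 923551140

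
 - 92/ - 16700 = 23/4175 = 0.01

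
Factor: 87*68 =2^2*3^1*17^1*29^1 = 5916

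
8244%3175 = 1894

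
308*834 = 256872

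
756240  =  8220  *92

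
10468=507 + 9961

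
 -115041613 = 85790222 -200831835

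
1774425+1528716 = 3303141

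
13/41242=13/41242 =0.00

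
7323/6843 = 2441/2281= 1.07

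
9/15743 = 9/15743 = 0.00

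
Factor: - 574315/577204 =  - 2^( - 2)*5^1*7^1*61^1*113^(-1)*  269^1*1277^(-1)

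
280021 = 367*763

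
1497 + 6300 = 7797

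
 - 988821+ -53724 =-1042545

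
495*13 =6435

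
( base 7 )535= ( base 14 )155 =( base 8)417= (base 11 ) 227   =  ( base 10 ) 271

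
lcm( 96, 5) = 480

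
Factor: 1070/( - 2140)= - 1/2 = -2^( - 1)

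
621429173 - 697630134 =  - 76200961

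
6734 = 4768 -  - 1966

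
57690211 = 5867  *9833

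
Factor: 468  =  2^2*3^2*13^1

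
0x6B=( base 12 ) 8b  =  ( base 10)107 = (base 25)47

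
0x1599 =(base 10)5529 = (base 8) 12631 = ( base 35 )4hy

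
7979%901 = 771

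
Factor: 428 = 2^2*107^1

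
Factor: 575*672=386400 =2^5*3^1*5^2*7^1*23^1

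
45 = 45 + 0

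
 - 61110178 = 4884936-65995114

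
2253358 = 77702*29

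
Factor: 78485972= 2^2*41^1*478573^1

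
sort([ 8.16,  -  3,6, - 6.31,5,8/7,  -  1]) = [ - 6.31,-3, - 1, 8/7 , 5,6, 8.16]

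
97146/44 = 48573/22= 2207.86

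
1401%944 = 457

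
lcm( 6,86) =258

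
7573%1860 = 133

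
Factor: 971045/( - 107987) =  - 5^1*11^( - 1)*157^1*1237^1 *9817^( - 1) 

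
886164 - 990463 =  - 104299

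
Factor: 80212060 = 2^2*5^1*4010603^1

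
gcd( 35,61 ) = 1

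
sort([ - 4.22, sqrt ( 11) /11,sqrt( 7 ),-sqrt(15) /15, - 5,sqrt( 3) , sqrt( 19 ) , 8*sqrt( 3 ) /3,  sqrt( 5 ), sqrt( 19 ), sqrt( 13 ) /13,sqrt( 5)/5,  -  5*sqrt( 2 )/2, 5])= [  -  5,-4.22, - 5*sqrt( 2) /2,- sqrt( 15 )/15,sqrt(  13 )/13, sqrt( 11)/11 , sqrt( 5) /5,sqrt(3),sqrt(5),  sqrt( 7), sqrt( 19), sqrt( 19),8*sqrt(3)/3, 5]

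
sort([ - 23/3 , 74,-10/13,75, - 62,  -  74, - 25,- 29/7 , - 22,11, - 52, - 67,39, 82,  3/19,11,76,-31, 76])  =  [ - 74, - 67, - 62, - 52 , - 31, - 25, - 22, - 23/3, - 29/7, - 10/13 , 3/19,11,11,39,74,75,76,76 , 82]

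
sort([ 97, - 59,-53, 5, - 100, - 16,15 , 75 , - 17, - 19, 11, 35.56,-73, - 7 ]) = [ - 100 , - 73,  -  59,  -  53, - 19, - 17, - 16, - 7, 5, 11  ,  15,35.56, 75,97]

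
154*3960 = 609840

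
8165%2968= 2229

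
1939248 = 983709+955539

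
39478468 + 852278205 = 891756673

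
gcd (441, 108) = 9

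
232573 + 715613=948186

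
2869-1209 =1660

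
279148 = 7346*38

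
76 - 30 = 46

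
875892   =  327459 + 548433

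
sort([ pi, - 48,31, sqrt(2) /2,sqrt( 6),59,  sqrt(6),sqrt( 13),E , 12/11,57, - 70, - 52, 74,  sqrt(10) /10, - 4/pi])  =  [ - 70,  -  52, - 48,-4/pi,  sqrt(10 ) /10,sqrt(2) /2, 12/11,sqrt(6 ),sqrt( 6 ),E , pi,sqrt(13 ), 31,57, 59, 74]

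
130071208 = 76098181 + 53973027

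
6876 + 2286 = 9162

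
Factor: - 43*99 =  - 4257 = - 3^2*11^1*43^1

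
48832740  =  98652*495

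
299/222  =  1 + 77/222  =  1.35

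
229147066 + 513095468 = 742242534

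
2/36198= 1/18099 = 0.00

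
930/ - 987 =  - 1 + 19/329 =- 0.94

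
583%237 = 109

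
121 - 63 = 58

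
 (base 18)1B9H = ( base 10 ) 9575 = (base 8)22547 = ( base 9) 14118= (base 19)179i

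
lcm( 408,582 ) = 39576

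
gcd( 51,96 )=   3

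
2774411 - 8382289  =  -5607878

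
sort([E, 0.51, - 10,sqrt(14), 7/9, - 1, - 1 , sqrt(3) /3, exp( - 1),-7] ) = [ - 10, - 7, - 1, - 1,exp( - 1 ),  0.51, sqrt(3)/3, 7/9,E,sqrt (14)] 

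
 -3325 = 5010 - 8335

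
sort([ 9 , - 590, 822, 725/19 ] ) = [- 590, 9,  725/19  ,  822 ] 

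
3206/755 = 4 + 186/755 = 4.25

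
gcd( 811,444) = 1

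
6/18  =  1/3 = 0.33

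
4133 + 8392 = 12525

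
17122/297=57 + 193/297 = 57.65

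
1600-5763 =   -  4163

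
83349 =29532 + 53817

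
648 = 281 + 367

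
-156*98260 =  - 15328560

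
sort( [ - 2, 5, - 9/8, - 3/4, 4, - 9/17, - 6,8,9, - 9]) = [ - 9,  -  6 , - 2, - 9/8, - 3/4, - 9/17, 4,5,8,9]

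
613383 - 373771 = 239612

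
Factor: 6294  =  2^1*3^1*1049^1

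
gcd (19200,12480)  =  960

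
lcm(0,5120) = 0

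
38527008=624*61742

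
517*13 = 6721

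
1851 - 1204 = 647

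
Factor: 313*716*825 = 2^2* 3^1*5^2*11^1*179^1*313^1 = 184889100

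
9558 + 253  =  9811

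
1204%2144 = 1204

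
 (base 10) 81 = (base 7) 144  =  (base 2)1010001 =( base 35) 2B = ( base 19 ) 45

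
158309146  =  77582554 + 80726592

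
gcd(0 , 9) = 9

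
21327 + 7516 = 28843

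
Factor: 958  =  2^1*479^1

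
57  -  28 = 29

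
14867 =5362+9505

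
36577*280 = 10241560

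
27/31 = 27/31 = 0.87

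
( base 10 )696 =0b1010111000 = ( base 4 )22320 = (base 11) 583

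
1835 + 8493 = 10328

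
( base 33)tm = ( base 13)5A4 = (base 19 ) 2DA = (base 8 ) 1723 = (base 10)979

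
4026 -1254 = 2772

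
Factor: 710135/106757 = 5^1*7^( - 1)*101^( - 1)*109^1*151^(-1)*1303^1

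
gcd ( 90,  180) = 90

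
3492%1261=970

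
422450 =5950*71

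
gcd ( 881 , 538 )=1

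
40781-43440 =  -  2659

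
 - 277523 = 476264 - 753787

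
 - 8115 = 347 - 8462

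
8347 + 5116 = 13463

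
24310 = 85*286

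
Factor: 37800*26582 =1004799600 = 2^4*3^3* 5^2*7^1*13291^1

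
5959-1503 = 4456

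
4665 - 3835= 830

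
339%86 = 81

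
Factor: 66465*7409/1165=98487837/233 = 3^2*7^1*31^1*211^1  *  233^( - 1) *239^1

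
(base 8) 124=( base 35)2E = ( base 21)40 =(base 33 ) 2I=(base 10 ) 84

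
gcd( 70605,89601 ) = 3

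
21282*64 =1362048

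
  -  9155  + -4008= - 13163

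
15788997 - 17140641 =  - 1351644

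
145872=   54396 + 91476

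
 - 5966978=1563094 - 7530072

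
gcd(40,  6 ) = 2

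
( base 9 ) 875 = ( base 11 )5A1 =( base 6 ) 3152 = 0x2cc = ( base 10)716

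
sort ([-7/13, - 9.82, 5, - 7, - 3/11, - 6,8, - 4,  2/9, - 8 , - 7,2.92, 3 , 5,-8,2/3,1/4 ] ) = [ -9.82, - 8 ,- 8, - 7, - 7, - 6, - 4,-7/13, - 3/11,2/9,1/4, 2/3, 2.92, 3,5 , 5 , 8]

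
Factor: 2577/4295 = 3/5=3^1 * 5^( - 1)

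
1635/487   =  3 + 174/487 = 3.36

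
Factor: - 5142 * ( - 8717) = 2^1*3^1*23^1*379^1*857^1= 44822814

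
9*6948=62532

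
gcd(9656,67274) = 2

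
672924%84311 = 82747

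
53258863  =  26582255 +26676608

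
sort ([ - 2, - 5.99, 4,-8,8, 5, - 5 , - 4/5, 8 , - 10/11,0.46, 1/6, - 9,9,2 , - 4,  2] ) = [  -  9, - 8, - 5.99,-5 , - 4 , - 2, - 10/11, - 4/5,1/6,  0.46, 2, 2, 4,  5, 8, 8, 9]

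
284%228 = 56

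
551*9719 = 5355169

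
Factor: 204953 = 7^1 * 19^1*23^1*67^1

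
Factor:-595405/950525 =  - 5^(-1 )*197^( - 1 )*617^1  =  - 617/985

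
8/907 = 8/907  =  0.01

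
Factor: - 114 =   -  2^1*3^1*19^1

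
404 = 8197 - 7793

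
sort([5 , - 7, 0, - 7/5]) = [ - 7 , - 7/5 , 0, 5] 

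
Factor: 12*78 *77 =72072 =2^3*3^2 * 7^1*11^1*13^1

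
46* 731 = 33626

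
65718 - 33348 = 32370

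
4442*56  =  248752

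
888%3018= 888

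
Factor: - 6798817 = -6798817^1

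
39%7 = 4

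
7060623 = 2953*2391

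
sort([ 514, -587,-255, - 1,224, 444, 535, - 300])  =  [ - 587, - 300,- 255, - 1,224,444,  514, 535] 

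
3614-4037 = -423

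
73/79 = 73/79 = 0.92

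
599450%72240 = 21530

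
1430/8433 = 1430/8433 = 0.17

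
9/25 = 9/25 = 0.36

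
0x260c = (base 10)9740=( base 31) a46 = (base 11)7355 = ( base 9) 14322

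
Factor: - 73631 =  - 29^1*2539^1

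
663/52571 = 663/52571  =  0.01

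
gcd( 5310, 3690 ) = 90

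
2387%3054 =2387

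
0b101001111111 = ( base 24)4FN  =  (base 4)221333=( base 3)10200112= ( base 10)2687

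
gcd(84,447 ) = 3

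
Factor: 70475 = 5^2*2819^1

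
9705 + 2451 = 12156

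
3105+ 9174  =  12279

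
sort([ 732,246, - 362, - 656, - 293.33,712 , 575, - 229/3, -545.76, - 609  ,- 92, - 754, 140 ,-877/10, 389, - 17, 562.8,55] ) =[ - 754, - 656 ,  -  609,-545.76, - 362, - 293.33, - 92,  -  877/10 , - 229/3, - 17,55, 140, 246, 389, 562.8,575, 712, 732]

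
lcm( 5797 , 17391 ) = 17391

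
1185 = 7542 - 6357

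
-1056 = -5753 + 4697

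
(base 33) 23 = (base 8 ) 105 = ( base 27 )2f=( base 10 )69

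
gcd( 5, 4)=1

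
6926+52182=59108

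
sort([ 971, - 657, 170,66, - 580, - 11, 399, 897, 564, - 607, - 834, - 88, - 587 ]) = [ -834, - 657, - 607,  -  587, - 580,-88, - 11,66,170, 399, 564, 897,971] 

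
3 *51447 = 154341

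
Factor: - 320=-2^6*5^1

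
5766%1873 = 147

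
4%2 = 0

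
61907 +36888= 98795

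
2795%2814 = 2795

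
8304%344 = 48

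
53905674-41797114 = 12108560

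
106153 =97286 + 8867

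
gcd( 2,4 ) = 2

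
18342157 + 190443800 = 208785957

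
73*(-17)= - 1241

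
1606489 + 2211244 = 3817733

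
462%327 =135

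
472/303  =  472/303 = 1.56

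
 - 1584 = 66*( - 24 )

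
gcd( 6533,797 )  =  1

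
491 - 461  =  30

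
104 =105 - 1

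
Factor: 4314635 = 5^1*13^1*41^1 * 1619^1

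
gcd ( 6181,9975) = 7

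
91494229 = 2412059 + 89082170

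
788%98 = 4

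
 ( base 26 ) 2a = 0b111110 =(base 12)52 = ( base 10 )62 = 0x3e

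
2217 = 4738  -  2521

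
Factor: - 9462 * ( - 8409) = 2^1 * 3^2*19^1*83^1*2803^1 =79565958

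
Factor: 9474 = 2^1*3^1*1579^1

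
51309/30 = 17103/10 = 1710.30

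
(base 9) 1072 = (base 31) pj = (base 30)QE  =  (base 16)31A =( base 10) 794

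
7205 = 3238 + 3967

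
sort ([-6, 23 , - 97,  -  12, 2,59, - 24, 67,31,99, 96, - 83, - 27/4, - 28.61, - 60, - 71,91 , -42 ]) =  [ - 97, - 83, - 71 , - 60, - 42 , - 28.61,  -  24, - 12,  -  27/4,-6, 2, 23, 31,59,67 , 91, 96,99] 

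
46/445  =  46/445= 0.10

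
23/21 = 23/21 = 1.10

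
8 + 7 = 15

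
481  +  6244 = 6725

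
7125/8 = 7125/8 = 890.62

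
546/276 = 91/46  =  1.98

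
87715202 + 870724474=958439676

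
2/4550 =1/2275 = 0.00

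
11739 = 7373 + 4366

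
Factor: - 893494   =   - 2^1 *7^1 * 19^1*3359^1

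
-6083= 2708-8791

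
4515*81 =365715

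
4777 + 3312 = 8089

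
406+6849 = 7255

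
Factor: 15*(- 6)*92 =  - 8280 = - 2^3*3^2*5^1*23^1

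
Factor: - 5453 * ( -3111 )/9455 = 3^1 * 5^( - 1)*7^1*17^1*19^1*31^(-1 )*41^1 = 278103/155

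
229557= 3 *76519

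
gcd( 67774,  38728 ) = 9682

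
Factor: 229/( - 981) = - 3^( - 2)*109^ ( - 1)*229^1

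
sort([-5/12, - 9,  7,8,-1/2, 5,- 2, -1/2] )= [  -  9,  -  2, - 1/2, - 1/2, - 5/12,  5,7,8 ] 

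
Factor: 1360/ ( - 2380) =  -2^2*7^( - 1)= - 4/7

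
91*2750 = 250250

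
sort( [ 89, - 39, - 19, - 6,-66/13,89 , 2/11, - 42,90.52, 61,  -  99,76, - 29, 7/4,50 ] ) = [ - 99, - 42, - 39, - 29, - 19,-6, - 66/13 , 2/11,7/4,50 , 61,  76, 89,89, 90.52 ]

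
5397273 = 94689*57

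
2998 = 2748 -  - 250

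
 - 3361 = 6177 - 9538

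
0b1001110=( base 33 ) 2C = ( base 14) 58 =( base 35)28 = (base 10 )78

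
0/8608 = 0 = 0.00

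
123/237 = 41/79=0.52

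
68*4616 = 313888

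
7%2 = 1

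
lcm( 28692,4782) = 28692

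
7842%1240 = 402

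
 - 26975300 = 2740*( - 9845) 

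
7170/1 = 7170 =7170.00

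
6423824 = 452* 14212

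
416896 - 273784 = 143112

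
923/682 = 923/682 = 1.35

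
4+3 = 7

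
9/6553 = 9/6553 = 0.00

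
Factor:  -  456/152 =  - 3 =-3^1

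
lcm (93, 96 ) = 2976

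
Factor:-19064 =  - 2^3*2383^1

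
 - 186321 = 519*( - 359 )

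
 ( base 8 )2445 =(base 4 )110211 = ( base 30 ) 1DR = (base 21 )2KF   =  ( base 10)1317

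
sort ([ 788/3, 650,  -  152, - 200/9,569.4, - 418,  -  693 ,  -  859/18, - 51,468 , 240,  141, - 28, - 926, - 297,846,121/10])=[ - 926, - 693, - 418,- 297, - 152 , - 51,  -  859/18, - 28 , - 200/9,121/10, 141, 240 , 788/3,  468, 569.4,650 , 846] 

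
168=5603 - 5435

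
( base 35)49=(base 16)95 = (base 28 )59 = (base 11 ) 126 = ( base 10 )149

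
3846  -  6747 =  - 2901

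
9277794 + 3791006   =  13068800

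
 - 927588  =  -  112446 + -815142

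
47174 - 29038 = 18136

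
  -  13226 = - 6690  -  6536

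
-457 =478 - 935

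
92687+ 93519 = 186206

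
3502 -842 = 2660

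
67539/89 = 67539/89 = 758.87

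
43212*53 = 2290236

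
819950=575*1426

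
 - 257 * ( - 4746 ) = 1219722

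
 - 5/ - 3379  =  5/3379 = 0.00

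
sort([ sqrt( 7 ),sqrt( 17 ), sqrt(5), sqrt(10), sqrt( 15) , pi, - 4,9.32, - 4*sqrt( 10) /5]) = [ - 4, - 4*sqrt( 10)/5,sqrt( 5),sqrt(7 ), pi, sqrt ( 10), sqrt (15), sqrt( 17) , 9.32]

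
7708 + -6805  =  903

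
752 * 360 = 270720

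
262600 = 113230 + 149370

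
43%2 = 1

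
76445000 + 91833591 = 168278591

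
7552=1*7552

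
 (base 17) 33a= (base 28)154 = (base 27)17A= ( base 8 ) 1640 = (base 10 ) 928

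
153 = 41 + 112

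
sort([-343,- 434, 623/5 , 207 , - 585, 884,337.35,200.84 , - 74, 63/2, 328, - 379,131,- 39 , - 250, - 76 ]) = [-585,  -  434,  -  379 , - 343, - 250, - 76, - 74, -39,  63/2, 623/5, 131,200.84,  207,328, 337.35,  884 ] 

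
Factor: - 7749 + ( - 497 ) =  - 2^1*7^1*19^1 *31^1  =  - 8246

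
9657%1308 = 501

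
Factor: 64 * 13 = 2^6 * 13^1= 832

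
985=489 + 496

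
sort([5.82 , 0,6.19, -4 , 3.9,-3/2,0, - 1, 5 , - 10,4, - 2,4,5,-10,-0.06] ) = [ - 10, - 10,  -  4, - 2, - 3/2, - 1,-0.06,0,0,3.9, 4,4,5, 5, 5.82, 6.19] 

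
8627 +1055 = 9682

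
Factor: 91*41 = 3731 = 7^1 * 13^1*41^1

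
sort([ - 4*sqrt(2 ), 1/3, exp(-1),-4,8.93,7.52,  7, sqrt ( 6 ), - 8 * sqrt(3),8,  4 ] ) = [  -  8*sqrt ( 3), - 4*sqrt (2 ), - 4,1/3,exp( - 1),sqrt ( 6 ), 4, 7  ,  7.52, 8,8.93 ]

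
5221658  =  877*5954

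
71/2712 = 71/2712 = 0.03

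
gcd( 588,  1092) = 84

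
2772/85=32 + 52/85 = 32.61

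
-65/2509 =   -  5/193 = -  0.03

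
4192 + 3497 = 7689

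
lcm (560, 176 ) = 6160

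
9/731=9/731 = 0.01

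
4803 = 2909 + 1894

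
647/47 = 647/47 = 13.77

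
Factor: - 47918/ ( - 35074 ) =97/71 =71^( - 1 )*97^1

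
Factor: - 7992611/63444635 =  - 5^ ( -1)*  11^1*726601^1*12688927^(  -  1 )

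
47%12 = 11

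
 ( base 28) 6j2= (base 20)D1I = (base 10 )5238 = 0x1476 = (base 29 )66I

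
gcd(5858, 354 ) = 2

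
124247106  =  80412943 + 43834163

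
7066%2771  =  1524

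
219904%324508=219904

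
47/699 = 47/699=   0.07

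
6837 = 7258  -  421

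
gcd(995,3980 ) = 995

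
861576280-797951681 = 63624599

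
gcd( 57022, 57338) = 2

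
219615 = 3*73205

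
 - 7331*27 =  - 197937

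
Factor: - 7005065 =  - 5^1* 397^1*3529^1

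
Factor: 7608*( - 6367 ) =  -48440136 = - 2^3*3^1*317^1*6367^1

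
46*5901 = 271446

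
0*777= 0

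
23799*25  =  594975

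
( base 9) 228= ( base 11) 161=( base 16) bc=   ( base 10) 188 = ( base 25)7d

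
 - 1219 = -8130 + 6911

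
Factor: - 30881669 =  - 7^1*13^1 * 19^1*53^1*337^1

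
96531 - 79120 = 17411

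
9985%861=514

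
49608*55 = 2728440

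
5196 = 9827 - 4631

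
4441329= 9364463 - 4923134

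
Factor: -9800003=-9800003^1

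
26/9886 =13/4943 =0.00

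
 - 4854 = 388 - 5242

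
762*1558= 1187196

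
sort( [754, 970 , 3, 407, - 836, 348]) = [ - 836, 3, 348,  407 , 754, 970] 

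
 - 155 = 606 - 761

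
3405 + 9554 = 12959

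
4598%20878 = 4598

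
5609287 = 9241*607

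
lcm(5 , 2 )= 10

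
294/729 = 98/243 = 0.40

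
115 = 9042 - 8927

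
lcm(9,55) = 495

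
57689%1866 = 1709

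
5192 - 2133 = 3059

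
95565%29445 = 7230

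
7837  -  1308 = 6529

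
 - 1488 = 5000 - 6488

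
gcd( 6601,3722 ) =1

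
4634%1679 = 1276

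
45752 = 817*56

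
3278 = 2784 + 494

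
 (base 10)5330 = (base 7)21353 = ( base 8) 12322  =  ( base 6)40402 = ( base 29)69n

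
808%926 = 808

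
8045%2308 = 1121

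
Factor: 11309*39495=446648955 =3^1 * 5^1*43^1*263^1 * 2633^1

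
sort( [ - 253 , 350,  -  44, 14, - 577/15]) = [-253, - 44,  -  577/15 , 14, 350 ]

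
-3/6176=-1 + 6173/6176= -0.00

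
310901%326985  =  310901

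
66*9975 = 658350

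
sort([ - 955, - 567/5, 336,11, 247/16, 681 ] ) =[-955, - 567/5, 11,247/16, 336, 681]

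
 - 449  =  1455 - 1904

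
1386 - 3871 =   -  2485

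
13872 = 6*2312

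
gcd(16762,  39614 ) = 58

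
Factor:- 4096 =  - 2^12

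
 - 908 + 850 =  - 58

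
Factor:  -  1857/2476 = -3/4  =  - 2^( - 2)*3^1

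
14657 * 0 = 0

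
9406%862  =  786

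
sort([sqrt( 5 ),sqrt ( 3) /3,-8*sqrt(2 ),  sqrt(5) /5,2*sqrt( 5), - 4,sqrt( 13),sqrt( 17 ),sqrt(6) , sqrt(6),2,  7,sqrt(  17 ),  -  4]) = [-8*sqrt( 2),-4 , - 4,sqrt( 5)/5, sqrt( 3) /3, 2,sqrt(5),sqrt( 6),sqrt(6 ),  sqrt(13 ),sqrt( 17),sqrt(17), 2*sqrt( 5 ), 7 ] 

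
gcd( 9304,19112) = 8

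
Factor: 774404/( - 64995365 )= - 2^2*5^( - 1 )*89^( - 1 )*146057^(- 1)*193601^1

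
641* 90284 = 57872044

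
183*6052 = 1107516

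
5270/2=2635=2635.00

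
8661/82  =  8661/82 = 105.62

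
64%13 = 12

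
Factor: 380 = 2^2*5^1*19^1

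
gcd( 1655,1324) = 331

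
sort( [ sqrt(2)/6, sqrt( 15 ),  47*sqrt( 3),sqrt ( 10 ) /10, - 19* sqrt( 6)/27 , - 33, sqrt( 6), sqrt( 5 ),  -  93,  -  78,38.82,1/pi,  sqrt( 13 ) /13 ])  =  [  -  93,-78,  -  33 ,- 19*sqrt( 6)/27, sqrt( 2 )/6, sqrt( 13 ) /13, sqrt (10 ) /10, 1/pi, sqrt( 5 ), sqrt( 6), sqrt(15 ), 38.82, 47*sqrt ( 3 )]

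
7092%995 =127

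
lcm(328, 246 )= 984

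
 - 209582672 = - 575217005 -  - 365634333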